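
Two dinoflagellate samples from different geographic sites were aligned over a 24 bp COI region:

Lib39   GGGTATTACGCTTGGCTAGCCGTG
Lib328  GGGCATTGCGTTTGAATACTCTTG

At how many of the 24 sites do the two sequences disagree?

Mismatches occur at site 4 (T/C), site 8 (A/G), site 11 (C/T), site 15 (G/A), site 16 (C/A), site 19 (G/C), site 20 (C/T), site 22 (G/T).
That gives 8 mismatches out of 24 aligned sites, so the Hamming distance is 8.

8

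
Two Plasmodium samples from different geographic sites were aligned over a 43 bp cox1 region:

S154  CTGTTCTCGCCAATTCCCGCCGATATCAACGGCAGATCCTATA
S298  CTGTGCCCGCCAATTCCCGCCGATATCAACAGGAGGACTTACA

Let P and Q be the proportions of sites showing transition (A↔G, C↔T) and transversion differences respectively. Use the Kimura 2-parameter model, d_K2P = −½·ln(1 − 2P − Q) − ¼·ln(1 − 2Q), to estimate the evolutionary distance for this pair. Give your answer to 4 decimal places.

0.2176

Mismatches occur at site 5 (T→G, transversion), site 7 (T→C, transition), site 31 (G→A, transition), site 33 (C→G, transversion), site 36 (A→G, transition), site 37 (T→A, transversion), site 39 (C→T, transition), site 42 (T→C, transition).
Of the 8 differences, 5 transitions and 3 transversions over 43 sites: P = 5/43 = 0.116279, Q = 3/43 = 0.069767.
d = −0.5·ln(0.697675) − 0.25·ln(0.860466) = −0.5·(-0.360002) − 0.25·(-0.150281) = 0.2176.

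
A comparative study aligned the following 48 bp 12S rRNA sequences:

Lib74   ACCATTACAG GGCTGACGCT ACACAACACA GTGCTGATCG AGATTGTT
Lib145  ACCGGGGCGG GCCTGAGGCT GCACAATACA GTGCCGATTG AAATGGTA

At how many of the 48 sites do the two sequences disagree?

14

Differing sites — 4:A/G; 5:T/G; 6:T/G; 7:A/G; 9:A/G; 12:G/C; 17:C/G; 21:A/G; 27:C/T; 35:T/C; 39:C/T; 42:G/A; 45:T/G; 48:T/A.
That gives 14 mismatches out of 48 aligned sites, so the Hamming distance is 14.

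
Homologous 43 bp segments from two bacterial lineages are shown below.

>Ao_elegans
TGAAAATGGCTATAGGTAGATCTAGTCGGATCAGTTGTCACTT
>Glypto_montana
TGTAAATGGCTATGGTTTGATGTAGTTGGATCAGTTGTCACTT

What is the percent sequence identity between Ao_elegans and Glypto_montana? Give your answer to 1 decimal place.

Differing sites — 3:A/T; 14:A/G; 16:G/T; 18:A/T; 22:C/G; 27:C/T.
37 of the 43 sites match, so the percent identity is 37/43 × 100 = 86.0%.

86.0%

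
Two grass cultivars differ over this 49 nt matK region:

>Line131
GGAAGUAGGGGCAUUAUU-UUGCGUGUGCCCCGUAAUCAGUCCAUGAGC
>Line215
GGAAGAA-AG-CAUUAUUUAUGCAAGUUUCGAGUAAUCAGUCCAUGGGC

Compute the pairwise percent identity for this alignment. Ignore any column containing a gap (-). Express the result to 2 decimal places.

78.26%

Excluding the 3 gap columns leaves 46 comparable sites.
The sequences differ at positions 6 (U/A), 9 (G/A), 20 (U/A), 24 (G/A), 25 (U/A), 28 (G/U), 29 (C/U), 31 (C/G), 32 (C/A), 47 (A/G).
36 of the 46 comparable sites match, so the percent identity is 36/46 × 100 = 78.26%.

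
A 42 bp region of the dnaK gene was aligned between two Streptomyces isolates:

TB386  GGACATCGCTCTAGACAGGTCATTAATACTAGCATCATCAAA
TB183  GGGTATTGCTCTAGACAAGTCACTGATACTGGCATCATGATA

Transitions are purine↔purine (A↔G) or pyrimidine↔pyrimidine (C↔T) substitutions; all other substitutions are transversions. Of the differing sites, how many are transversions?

2

The sequences differ at positions 3 (A/G, transition), 4 (C/T, transition), 7 (C/T, transition), 18 (G/A, transition), 23 (T/C, transition), 25 (A/G, transition), 31 (A/G, transition), 39 (C/G, transversion), 41 (A/T, transversion).
Of the 9 differences, 7 transitions and 2 transversions, so the answer is 2.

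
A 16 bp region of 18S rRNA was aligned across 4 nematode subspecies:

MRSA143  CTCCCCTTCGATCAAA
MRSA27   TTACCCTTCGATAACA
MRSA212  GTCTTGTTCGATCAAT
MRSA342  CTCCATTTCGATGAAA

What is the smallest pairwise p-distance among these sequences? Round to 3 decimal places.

Pairwise Hamming distances:
  MRSA143 vs MRSA27: 4
  MRSA143 vs MRSA212: 5
  MRSA143 vs MRSA342: 3
  MRSA27 vs MRSA212: 8
  MRSA27 vs MRSA342: 6
  MRSA212 vs MRSA342: 6
The smallest is 3 mismatches, between MRSA143 and MRSA342; p = 3/16 = 0.188.

0.188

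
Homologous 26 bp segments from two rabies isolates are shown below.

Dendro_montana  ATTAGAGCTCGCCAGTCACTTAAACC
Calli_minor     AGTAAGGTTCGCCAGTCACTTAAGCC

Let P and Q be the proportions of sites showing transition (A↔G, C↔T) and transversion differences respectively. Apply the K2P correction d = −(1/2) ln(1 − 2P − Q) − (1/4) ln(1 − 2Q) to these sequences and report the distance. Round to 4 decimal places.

The sequences differ at positions 2 (T/G, transversion), 5 (G/A, transition), 6 (A/G, transition), 8 (C/T, transition), 24 (A/G, transition).
Of the 5 differences, 4 transitions and 1 transversion over 26 sites: P = 4/26 = 0.153846, Q = 1/26 = 0.038462.
d = −0.5·ln(0.653846) − 0.25·ln(0.923076) = −0.5·(-0.424883) − 0.25·(-0.080044) = 0.2325.

0.2325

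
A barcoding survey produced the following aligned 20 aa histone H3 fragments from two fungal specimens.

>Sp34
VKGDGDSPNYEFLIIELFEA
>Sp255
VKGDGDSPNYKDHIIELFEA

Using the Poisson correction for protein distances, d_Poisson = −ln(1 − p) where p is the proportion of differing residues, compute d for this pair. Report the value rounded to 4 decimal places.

0.1625

Mismatches occur at site 11 (E→K), site 12 (F→D), site 13 (L→H).
p = 3/20 = 0.150000.
d = −ln(1 − 0.150000) = −ln(0.850000) = 0.1625.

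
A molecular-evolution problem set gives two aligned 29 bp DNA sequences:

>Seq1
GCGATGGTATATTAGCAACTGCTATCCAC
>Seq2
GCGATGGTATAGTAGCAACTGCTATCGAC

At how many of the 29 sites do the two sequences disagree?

2

The sequences differ at positions 12 (T/G), 27 (C/G).
That gives 2 mismatches out of 29 aligned sites, so the Hamming distance is 2.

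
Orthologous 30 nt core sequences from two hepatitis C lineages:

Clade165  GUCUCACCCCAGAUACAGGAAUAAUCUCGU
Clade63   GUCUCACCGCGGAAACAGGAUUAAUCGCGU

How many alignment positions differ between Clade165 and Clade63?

The sequences differ at positions 9 (C/G), 11 (A/G), 14 (U/A), 21 (A/U), 27 (U/G).
That gives 5 mismatches out of 30 aligned sites, so the Hamming distance is 5.

5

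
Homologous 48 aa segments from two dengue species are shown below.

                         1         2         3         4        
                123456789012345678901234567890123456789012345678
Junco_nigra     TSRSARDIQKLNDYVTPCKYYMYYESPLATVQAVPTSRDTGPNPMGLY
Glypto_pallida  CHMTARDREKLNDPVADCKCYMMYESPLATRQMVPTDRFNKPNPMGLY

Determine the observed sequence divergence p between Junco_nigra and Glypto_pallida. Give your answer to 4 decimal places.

0.3542

Differing sites — 1:T/C; 2:S/H; 3:R/M; 4:S/T; 8:I/R; 9:Q/E; 14:Y/P; 16:T/A; 17:P/D; 20:Y/C; 23:Y/M; 31:V/R; 33:A/M; 37:S/D; 39:D/F; 40:T/N; 41:G/K.
There are 17 differences over 48 sites, so p = 17/48 = 0.3542.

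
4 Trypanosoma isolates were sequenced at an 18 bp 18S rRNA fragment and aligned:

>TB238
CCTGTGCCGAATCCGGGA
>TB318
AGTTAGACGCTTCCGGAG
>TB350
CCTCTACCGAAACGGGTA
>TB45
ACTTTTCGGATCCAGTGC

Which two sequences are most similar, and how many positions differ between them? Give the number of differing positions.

Pairwise Hamming distances:
  TB238 vs TB318: 9
  TB238 vs TB350: 5
  TB238 vs TB45: 9
  TB318 vs TB350: 12
  TB318 vs TB45: 11
  TB350 vs TB45: 10
The smallest is 5, between TB238 and TB350.

5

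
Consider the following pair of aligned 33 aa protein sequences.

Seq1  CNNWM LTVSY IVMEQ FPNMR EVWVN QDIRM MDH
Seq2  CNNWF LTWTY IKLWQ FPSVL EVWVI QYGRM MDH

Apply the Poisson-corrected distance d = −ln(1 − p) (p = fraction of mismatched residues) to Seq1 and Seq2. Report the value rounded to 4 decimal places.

Mismatches occur at site 5 (M↔F), site 8 (V↔W), site 9 (S↔T), site 12 (V↔K), site 13 (M↔L), site 14 (E↔W), site 18 (N↔S), site 19 (M↔V), site 20 (R↔L), site 25 (N↔I), site 27 (D↔Y), site 28 (I↔G).
p = 12/33 = 0.363636.
d = −ln(1 − 0.363636) = −ln(0.636364) = 0.4520.

0.4520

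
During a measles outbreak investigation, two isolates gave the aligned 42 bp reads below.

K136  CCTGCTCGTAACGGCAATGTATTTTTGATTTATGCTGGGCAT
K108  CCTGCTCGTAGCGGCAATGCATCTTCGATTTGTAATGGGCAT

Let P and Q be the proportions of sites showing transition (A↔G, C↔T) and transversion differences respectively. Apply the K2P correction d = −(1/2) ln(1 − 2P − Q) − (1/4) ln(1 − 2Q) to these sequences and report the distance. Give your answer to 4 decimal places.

Mismatches occur at site 11 (A/G, transition), site 20 (T/C, transition), site 23 (T/C, transition), site 26 (T/C, transition), site 32 (A/G, transition), site 34 (G/A, transition), site 35 (C/A, transversion).
Of the 7 differences, 6 transitions and 1 transversion over 42 sites: P = 6/42 = 0.142857, Q = 1/42 = 0.023810.
d = −0.5·ln(0.690476) − 0.25·ln(0.952380) = −0.5·(-0.370374) − 0.25·(-0.048791) = 0.1974.

0.1974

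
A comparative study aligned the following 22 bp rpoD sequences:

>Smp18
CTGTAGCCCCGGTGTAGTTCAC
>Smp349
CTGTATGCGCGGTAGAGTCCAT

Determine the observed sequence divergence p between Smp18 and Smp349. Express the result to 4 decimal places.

0.3182

The sequences differ at positions 6 (G/T), 7 (C/G), 9 (C/G), 14 (G/A), 15 (T/G), 19 (T/C), 22 (C/T).
There are 7 differences over 22 sites, so p = 7/22 = 0.3182.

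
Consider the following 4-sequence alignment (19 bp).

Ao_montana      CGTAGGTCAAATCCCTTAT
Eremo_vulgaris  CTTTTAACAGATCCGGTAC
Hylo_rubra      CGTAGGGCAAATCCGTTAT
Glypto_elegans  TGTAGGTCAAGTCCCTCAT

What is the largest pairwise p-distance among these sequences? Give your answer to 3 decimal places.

Pairwise Hamming distances:
  Ao_montana vs Eremo_vulgaris: 9
  Ao_montana vs Hylo_rubra: 2
  Ao_montana vs Glypto_elegans: 3
  Eremo_vulgaris vs Hylo_rubra: 8
  Eremo_vulgaris vs Glypto_elegans: 12
  Hylo_rubra vs Glypto_elegans: 5
The largest is 12 mismatches, between Eremo_vulgaris and Glypto_elegans; p = 12/19 = 0.632.

0.632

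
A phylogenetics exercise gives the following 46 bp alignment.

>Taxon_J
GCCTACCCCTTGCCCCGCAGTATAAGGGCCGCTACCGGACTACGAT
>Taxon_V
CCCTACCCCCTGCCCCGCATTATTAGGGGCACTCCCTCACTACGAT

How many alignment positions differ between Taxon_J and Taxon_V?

9

Differing sites — 1:G/C; 10:T/C; 20:G/T; 24:A/T; 29:C/G; 31:G/A; 34:A/C; 37:G/T; 38:G/C.
That gives 9 mismatches out of 46 aligned sites, so the Hamming distance is 9.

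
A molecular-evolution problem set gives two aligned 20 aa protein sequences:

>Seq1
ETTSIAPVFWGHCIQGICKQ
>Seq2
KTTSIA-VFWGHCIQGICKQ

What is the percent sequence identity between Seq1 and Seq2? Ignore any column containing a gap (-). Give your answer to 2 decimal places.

94.74%

Excluding the 1 gap column leaves 19 comparable sites.
Differing sites — 1:E/K.
18 of the 19 comparable sites match, so the percent identity is 18/19 × 100 = 94.74%.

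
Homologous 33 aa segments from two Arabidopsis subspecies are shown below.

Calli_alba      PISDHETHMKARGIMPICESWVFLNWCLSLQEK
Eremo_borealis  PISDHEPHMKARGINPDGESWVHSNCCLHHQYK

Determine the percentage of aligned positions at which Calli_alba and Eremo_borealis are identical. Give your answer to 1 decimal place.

69.7%

Differing sites — 7:T/P; 15:M/N; 17:I/D; 18:C/G; 23:F/H; 24:L/S; 26:W/C; 29:S/H; 30:L/H; 32:E/Y.
23 of the 33 sites match, so the percent identity is 23/33 × 100 = 69.7%.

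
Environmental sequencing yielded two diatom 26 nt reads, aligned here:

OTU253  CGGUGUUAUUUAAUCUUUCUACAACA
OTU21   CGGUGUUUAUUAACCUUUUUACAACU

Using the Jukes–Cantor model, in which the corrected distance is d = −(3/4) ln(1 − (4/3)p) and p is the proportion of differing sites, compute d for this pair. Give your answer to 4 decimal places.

The sequences differ at positions 8 (A/U), 9 (U/A), 14 (U/C), 19 (C/U), 26 (A/U).
p = 5/26 = 0.192308.
d = −0.75 · ln(1 − (4/3)·0.192308) = −0.75 · ln(0.743589) = −0.75 · (-0.296267) = 0.2222.

0.2222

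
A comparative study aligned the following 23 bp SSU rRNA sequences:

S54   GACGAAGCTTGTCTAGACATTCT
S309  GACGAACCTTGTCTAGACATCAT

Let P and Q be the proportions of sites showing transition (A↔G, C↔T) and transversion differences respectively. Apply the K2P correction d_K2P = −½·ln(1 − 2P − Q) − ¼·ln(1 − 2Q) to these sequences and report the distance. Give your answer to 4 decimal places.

0.1433

Mismatches occur at site 7 (G↔C, transversion), site 21 (T↔C, transition), site 22 (C↔A, transversion).
Of the 3 differences, 1 transition and 2 transversions over 23 sites: P = 1/23 = 0.043478, Q = 2/23 = 0.086957.
d = −0.5·ln(0.826087) − 0.25·ln(0.826086) = −0.5·(-0.191055) − 0.25·(-0.191056) = 0.1433.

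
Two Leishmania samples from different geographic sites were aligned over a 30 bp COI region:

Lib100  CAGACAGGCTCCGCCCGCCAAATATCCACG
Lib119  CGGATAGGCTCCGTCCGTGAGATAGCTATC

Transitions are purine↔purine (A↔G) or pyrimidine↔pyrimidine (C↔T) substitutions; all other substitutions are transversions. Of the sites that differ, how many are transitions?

Differing sites — 2:A/G (Ti); 5:C/T (Ti); 14:C/T (Ti); 18:C/T (Ti); 19:C/G (Tv); 21:A/G (Ti); 25:T/G (Tv); 27:C/T (Ti); 29:C/T (Ti); 30:G/C (Tv).
Of the 10 differences, 7 transitions and 3 transversions, so the answer is 7.

7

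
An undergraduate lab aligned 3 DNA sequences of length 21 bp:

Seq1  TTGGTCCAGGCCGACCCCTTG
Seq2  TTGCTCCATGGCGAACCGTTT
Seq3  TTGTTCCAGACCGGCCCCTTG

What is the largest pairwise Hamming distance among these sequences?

Pairwise Hamming distances:
  Seq1 vs Seq2: 6
  Seq1 vs Seq3: 3
  Seq2 vs Seq3: 8
The largest is 8, between Seq2 and Seq3.

8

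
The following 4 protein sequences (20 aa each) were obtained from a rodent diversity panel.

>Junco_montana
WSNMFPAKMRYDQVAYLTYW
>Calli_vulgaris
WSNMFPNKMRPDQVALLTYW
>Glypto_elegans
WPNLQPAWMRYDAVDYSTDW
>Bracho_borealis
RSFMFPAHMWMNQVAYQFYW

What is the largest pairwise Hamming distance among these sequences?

Pairwise Hamming distances:
  Junco_montana vs Calli_vulgaris: 3
  Junco_montana vs Glypto_elegans: 8
  Junco_montana vs Bracho_borealis: 8
  Calli_vulgaris vs Glypto_elegans: 11
  Calli_vulgaris vs Bracho_borealis: 10
  Glypto_elegans vs Bracho_borealis: 14
The largest is 14, between Glypto_elegans and Bracho_borealis.

14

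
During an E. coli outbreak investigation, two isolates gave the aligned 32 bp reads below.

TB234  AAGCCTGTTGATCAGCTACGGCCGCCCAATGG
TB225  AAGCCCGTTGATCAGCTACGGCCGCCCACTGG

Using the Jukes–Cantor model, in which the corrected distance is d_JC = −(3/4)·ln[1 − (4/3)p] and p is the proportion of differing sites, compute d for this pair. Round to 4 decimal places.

0.0653

Mismatches occur at site 6 (T→C), site 29 (A→C).
p = 2/32 = 0.062500.
d = −0.75 · ln(1 − (4/3)·0.062500) = −0.75 · ln(0.916667) = −0.75 · (-0.087011) = 0.0653.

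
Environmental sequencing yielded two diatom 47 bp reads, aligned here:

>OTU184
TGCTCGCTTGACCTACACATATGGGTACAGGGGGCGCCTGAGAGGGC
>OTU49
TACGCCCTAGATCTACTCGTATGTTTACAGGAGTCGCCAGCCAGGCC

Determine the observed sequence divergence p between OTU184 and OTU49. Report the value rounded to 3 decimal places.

0.319

The sequences differ at positions 2 (G/A), 4 (T/G), 6 (G/C), 9 (T/A), 12 (C/T), 17 (A/T), 19 (A/G), 24 (G/T), 25 (G/T), 32 (G/A), 34 (G/T), 39 (T/A), 41 (A/C), 42 (G/C), 46 (G/C).
There are 15 differences over 47 sites, so p = 15/47 = 0.319.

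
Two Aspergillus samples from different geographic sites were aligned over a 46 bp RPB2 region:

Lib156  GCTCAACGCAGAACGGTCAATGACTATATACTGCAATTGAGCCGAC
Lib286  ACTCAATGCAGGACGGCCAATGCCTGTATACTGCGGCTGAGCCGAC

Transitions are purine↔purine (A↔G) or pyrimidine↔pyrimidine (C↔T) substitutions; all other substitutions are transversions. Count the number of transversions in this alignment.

The sequences differ at positions 1 (G/A, transition), 7 (C/T, transition), 12 (A/G, transition), 17 (T/C, transition), 23 (A/C, transversion), 26 (A/G, transition), 35 (A/G, transition), 36 (A/G, transition), 37 (T/C, transition).
Of the 9 differences, 8 transitions and 1 transversion, so the answer is 1.

1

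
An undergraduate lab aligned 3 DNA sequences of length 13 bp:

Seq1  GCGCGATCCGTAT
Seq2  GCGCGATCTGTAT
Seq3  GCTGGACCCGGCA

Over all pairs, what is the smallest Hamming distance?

Pairwise Hamming distances:
  Seq1 vs Seq2: 1
  Seq1 vs Seq3: 6
  Seq2 vs Seq3: 7
The smallest is 1, between Seq1 and Seq2.

1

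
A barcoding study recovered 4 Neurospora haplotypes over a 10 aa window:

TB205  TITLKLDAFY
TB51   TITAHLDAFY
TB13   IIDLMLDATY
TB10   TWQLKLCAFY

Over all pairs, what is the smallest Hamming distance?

Pairwise Hamming distances:
  TB205 vs TB51: 2
  TB205 vs TB13: 4
  TB205 vs TB10: 3
  TB51 vs TB13: 5
  TB51 vs TB10: 5
  TB13 vs TB10: 6
The smallest is 2, between TB205 and TB51.

2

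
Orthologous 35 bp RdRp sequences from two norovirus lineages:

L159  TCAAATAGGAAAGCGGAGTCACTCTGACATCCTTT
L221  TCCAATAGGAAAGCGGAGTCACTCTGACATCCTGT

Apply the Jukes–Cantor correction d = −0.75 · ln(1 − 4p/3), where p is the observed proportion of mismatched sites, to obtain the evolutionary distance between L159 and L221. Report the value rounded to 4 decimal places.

Mismatches occur at site 3 (A/C), site 34 (T/G).
p = 2/35 = 0.057143.
d = −0.75 · ln(1 − (4/3)·0.057143) = −0.75 · ln(0.923809) = −0.75 · (-0.079250) = 0.0594.

0.0594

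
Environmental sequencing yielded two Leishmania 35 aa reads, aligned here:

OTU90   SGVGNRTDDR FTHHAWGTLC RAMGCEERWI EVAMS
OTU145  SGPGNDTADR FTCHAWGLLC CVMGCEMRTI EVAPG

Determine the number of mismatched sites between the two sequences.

11

Differing sites — 3:V/P; 6:R/D; 8:D/A; 13:H/C; 18:T/L; 21:R/C; 22:A/V; 27:E/M; 29:W/T; 34:M/P; 35:S/G.
That gives 11 mismatches out of 35 aligned sites, so the Hamming distance is 11.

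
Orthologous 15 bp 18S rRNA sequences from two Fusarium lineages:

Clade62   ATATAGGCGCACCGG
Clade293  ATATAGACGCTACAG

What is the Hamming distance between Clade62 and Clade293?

Mismatches occur at site 7 (G/A), site 11 (A/T), site 12 (C/A), site 14 (G/A).
That gives 4 mismatches out of 15 aligned sites, so the Hamming distance is 4.

4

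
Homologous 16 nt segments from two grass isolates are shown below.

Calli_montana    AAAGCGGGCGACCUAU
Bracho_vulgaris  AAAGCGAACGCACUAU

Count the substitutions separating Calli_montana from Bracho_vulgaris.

4

Differing sites — 7:G/A; 8:G/A; 11:A/C; 12:C/A.
That gives 4 mismatches out of 16 aligned sites, so the Hamming distance is 4.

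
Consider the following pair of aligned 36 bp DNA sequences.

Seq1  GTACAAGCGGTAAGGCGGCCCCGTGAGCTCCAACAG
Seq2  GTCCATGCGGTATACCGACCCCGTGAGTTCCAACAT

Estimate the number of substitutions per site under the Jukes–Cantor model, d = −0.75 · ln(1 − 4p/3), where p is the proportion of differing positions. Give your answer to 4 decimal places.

0.2635

Mismatches occur at site 3 (A/C), site 6 (A/T), site 13 (A/T), site 14 (G/A), site 15 (G/C), site 18 (G/A), site 28 (C/T), site 36 (G/T).
p = 8/36 = 0.222222.
d = −0.75 · ln(1 − (4/3)·0.222222) = −0.75 · ln(0.703704) = −0.75 · (-0.351397) = 0.2635.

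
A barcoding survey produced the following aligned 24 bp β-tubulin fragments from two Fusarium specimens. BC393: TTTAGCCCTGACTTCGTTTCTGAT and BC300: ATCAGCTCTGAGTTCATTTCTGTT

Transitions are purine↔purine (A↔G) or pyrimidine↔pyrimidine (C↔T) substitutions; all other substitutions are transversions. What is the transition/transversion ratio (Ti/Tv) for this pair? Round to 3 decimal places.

1.000

The sequences differ at positions 1 (T/A, transversion), 3 (T/C, transition), 7 (C/T, transition), 12 (C/G, transversion), 16 (G/A, transition), 23 (A/T, transversion).
Of the 6 differences, 3 transitions and 3 transversions, so Ti/Tv = 3/3 = 1.000.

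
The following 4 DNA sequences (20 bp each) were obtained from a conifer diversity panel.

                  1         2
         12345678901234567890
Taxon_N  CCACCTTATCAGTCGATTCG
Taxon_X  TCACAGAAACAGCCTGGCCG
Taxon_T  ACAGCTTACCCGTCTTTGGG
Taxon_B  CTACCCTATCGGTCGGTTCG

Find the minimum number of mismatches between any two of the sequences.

Pairwise Hamming distances:
  Taxon_N vs Taxon_X: 10
  Taxon_N vs Taxon_T: 8
  Taxon_N vs Taxon_B: 4
  Taxon_X vs Taxon_T: 12
  Taxon_X vs Taxon_B: 11
  Taxon_T vs Taxon_B: 10
The smallest is 4, between Taxon_N and Taxon_B.

4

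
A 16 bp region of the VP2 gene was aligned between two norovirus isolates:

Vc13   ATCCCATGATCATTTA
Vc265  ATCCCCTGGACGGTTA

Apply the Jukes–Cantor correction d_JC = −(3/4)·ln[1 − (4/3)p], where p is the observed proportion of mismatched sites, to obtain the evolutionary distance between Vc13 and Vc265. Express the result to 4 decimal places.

The sequences differ at positions 6 (A/C), 9 (A/G), 10 (T/A), 12 (A/G), 13 (T/G).
p = 5/16 = 0.312500.
d = −0.75 · ln(1 − (4/3)·0.312500) = −0.75 · ln(0.583333) = −0.75 · (-0.538997) = 0.4042.

0.4042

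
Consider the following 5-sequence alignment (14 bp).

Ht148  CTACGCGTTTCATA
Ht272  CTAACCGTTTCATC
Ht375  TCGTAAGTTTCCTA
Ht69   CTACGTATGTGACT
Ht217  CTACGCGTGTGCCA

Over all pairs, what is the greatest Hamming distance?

12

Pairwise Hamming distances:
  Ht148 vs Ht272: 3
  Ht148 vs Ht375: 7
  Ht148 vs Ht69: 6
  Ht148 vs Ht217: 4
  Ht272 vs Ht375: 8
  Ht272 vs Ht69: 8
  Ht272 vs Ht217: 7
  Ht375 vs Ht69: 12
  Ht375 vs Ht217: 9
  Ht69 vs Ht217: 4
The largest is 12, between Ht375 and Ht69.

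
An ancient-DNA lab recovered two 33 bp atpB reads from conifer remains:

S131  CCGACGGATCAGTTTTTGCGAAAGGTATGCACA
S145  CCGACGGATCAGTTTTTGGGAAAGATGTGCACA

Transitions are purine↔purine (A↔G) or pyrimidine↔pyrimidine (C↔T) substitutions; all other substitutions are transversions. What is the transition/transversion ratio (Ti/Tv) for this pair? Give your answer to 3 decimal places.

Differing sites — 19:C/G (Tv); 25:G/A (Ti); 27:A/G (Ti).
Of the 3 differences, 2 transitions and 1 transversion, so Ti/Tv = 2/1 = 2.000.

2.000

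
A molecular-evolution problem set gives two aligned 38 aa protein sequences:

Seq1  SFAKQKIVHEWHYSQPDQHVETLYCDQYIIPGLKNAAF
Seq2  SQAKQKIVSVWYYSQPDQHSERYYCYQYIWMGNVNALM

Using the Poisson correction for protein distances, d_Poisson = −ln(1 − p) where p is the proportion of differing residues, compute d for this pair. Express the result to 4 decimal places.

0.4595

Differing sites — 2:F/Q; 9:H/S; 10:E/V; 12:H/Y; 20:V/S; 22:T/R; 23:L/Y; 26:D/Y; 30:I/W; 31:P/M; 33:L/N; 34:K/V; 37:A/L; 38:F/M.
p = 14/38 = 0.368421.
d = −ln(1 − 0.368421) = −ln(0.631579) = 0.4595.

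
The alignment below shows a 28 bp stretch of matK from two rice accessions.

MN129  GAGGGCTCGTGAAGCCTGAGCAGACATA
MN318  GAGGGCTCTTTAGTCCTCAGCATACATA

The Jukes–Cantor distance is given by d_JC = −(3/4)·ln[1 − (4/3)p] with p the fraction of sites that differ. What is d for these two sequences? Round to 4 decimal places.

Mismatches occur at site 9 (G↔T), site 11 (G↔T), site 13 (A↔G), site 14 (G↔T), site 18 (G↔C), site 23 (G↔T).
p = 6/28 = 0.214286.
d = −0.75 · ln(1 − (4/3)·0.214286) = −0.75 · ln(0.714285) = −0.75 · (-0.336473) = 0.2524.

0.2524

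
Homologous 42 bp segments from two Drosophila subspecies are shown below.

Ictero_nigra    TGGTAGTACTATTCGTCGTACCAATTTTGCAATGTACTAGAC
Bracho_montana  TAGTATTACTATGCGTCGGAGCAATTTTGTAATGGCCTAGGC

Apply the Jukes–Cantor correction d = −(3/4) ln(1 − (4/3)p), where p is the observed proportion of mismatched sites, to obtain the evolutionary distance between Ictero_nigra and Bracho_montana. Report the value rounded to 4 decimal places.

Differing sites — 2:G/A; 6:G/T; 13:T/G; 19:T/G; 21:C/G; 30:C/T; 35:T/G; 36:A/C; 41:A/G.
p = 9/42 = 0.214286.
d = −0.75 · ln(1 − (4/3)·0.214286) = −0.75 · ln(0.714285) = −0.75 · (-0.336473) = 0.2524.

0.2524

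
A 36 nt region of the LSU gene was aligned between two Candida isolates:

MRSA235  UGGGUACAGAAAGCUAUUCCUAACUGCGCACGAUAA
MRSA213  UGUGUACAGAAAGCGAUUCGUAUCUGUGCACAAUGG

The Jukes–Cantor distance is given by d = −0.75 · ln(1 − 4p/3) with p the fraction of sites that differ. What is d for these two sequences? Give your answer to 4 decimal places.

0.2635

Mismatches occur at site 3 (G↔U), site 15 (U↔G), site 20 (C↔G), site 23 (A↔U), site 27 (C↔U), site 32 (G↔A), site 35 (A↔G), site 36 (A↔G).
p = 8/36 = 0.222222.
d = −0.75 · ln(1 − (4/3)·0.222222) = −0.75 · ln(0.703704) = −0.75 · (-0.351397) = 0.2635.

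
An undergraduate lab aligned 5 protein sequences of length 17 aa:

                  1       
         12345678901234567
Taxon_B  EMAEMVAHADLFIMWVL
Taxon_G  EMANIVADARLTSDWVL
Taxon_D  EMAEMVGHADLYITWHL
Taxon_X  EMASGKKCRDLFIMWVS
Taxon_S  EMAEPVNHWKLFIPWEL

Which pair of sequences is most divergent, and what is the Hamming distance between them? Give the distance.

11

Pairwise Hamming distances:
  Taxon_B vs Taxon_G: 7
  Taxon_B vs Taxon_D: 4
  Taxon_B vs Taxon_X: 7
  Taxon_B vs Taxon_S: 6
  Taxon_G vs Taxon_D: 9
  Taxon_G vs Taxon_X: 11
  Taxon_G vs Taxon_S: 10
  Taxon_D vs Taxon_X: 10
  Taxon_D vs Taxon_S: 7
  Taxon_X vs Taxon_S: 10
The largest is 11, between Taxon_G and Taxon_X.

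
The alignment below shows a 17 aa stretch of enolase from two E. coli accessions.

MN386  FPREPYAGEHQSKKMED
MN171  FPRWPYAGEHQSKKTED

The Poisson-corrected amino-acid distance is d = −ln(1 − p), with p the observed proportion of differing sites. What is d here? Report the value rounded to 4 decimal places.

Mismatches occur at site 4 (E→W), site 15 (M→T).
p = 2/17 = 0.117647.
d = −ln(1 − 0.117647) = −ln(0.882353) = 0.1252.

0.1252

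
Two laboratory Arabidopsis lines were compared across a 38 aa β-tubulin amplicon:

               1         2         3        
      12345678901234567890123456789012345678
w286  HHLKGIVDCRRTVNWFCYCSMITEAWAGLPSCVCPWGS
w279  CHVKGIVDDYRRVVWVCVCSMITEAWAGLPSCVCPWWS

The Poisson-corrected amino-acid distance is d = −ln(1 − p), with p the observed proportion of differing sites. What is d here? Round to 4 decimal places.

Mismatches occur at site 1 (H/C), site 3 (L/V), site 9 (C/D), site 10 (R/Y), site 12 (T/R), site 14 (N/V), site 16 (F/V), site 18 (Y/V), site 37 (G/W).
p = 9/38 = 0.236842.
d = −ln(1 − 0.236842) = −ln(0.763158) = 0.2703.

0.2703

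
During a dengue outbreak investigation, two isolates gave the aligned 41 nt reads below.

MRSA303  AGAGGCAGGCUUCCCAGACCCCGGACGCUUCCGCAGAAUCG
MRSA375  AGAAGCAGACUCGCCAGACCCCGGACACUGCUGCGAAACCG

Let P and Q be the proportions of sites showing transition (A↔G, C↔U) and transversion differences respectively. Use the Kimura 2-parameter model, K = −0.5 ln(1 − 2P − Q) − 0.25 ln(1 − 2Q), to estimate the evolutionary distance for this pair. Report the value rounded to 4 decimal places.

0.3147

Mismatches occur at site 4 (G↔A, transition), site 9 (G↔A, transition), site 12 (U↔C, transition), site 13 (C↔G, transversion), site 27 (G↔A, transition), site 30 (U↔G, transversion), site 32 (C↔U, transition), site 35 (A↔G, transition), site 36 (G↔A, transition), site 39 (U↔C, transition).
Of the 10 differences, 8 transitions and 2 transversions over 41 sites: P = 8/41 = 0.195122, Q = 2/41 = 0.048780.
d = −0.5·ln(0.560976) − 0.25·ln(0.902440) = −0.5·(-0.578077) − 0.25·(-0.102653) = 0.3147.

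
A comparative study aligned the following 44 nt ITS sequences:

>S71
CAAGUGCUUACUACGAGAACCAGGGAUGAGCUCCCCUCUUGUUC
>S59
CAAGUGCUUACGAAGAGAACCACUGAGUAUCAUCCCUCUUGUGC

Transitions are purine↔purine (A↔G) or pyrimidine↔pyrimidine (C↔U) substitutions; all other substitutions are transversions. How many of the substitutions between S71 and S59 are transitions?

Mismatches occur at site 12 (U→G, transversion), site 14 (C→A, transversion), site 23 (G→C, transversion), site 24 (G→U, transversion), site 27 (U→G, transversion), site 28 (G→U, transversion), site 30 (G→U, transversion), site 32 (U→A, transversion), site 33 (C→U, transition), site 43 (U→G, transversion).
Of the 10 differences, 1 transition and 9 transversions, so the answer is 1.

1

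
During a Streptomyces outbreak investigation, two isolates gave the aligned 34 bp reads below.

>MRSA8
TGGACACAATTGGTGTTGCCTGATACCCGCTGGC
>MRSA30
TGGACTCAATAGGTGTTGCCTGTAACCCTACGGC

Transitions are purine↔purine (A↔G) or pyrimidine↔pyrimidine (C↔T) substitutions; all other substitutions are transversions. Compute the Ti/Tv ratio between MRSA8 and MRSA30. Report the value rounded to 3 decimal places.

0.167

Mismatches occur at site 6 (A↔T, transversion), site 11 (T↔A, transversion), site 23 (A↔T, transversion), site 24 (T↔A, transversion), site 29 (G↔T, transversion), site 30 (C↔A, transversion), site 31 (T↔C, transition).
Of the 7 differences, 1 transition and 6 transversions, so Ti/Tv = 1/6 = 0.167.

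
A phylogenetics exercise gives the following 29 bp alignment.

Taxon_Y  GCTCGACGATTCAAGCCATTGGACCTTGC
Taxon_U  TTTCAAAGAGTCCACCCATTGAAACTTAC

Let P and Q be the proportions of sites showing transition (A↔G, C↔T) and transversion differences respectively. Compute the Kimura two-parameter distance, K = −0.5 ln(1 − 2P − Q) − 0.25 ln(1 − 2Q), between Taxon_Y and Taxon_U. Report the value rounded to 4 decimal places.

0.4631

The sequences differ at positions 1 (G/T, transversion), 2 (C/T, transition), 5 (G/A, transition), 7 (C/A, transversion), 10 (T/G, transversion), 13 (A/C, transversion), 15 (G/C, transversion), 22 (G/A, transition), 24 (C/A, transversion), 28 (G/A, transition).
Of the 10 differences, 4 transitions and 6 transversions over 29 sites: P = 4/29 = 0.137931, Q = 6/29 = 0.206897.
d = −0.5·ln(0.517241) − 0.25·ln(0.586206) = −0.5·(-0.659246) − 0.25·(-0.534084) = 0.4631.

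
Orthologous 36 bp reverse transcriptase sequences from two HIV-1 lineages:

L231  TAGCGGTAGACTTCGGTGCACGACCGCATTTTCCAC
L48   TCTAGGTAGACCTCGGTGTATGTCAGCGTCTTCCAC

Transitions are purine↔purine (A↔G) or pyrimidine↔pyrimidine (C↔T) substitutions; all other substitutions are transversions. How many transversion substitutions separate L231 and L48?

Mismatches occur at site 2 (A→C, transversion), site 3 (G→T, transversion), site 4 (C→A, transversion), site 12 (T→C, transition), site 19 (C→T, transition), site 21 (C→T, transition), site 23 (A→T, transversion), site 25 (C→A, transversion), site 28 (A→G, transition), site 30 (T→C, transition).
Of the 10 differences, 5 transitions and 5 transversions, so the answer is 5.

5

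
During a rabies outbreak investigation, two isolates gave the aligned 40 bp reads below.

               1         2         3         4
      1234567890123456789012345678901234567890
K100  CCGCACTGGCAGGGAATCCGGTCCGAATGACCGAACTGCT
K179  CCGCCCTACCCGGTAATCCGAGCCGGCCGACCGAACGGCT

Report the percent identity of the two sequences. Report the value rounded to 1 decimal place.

Mismatches occur at site 5 (A→C), site 8 (G→A), site 9 (G→C), site 11 (A→C), site 14 (G→T), site 21 (G→A), site 22 (T→G), site 26 (A→G), site 27 (A→C), site 28 (T→C), site 37 (T→G).
29 of the 40 sites match, so the percent identity is 29/40 × 100 = 72.5%.

72.5%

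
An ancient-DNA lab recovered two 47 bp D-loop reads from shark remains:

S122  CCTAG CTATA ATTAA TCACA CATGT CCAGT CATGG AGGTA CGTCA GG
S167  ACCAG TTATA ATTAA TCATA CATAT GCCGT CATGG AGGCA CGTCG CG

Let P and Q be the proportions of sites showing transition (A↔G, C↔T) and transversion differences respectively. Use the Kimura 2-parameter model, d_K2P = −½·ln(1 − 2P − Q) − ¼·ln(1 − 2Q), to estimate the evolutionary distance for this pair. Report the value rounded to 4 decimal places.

0.2547

Differing sites — 1:C/A (Tv); 3:T/C (Ti); 6:C/T (Ti); 19:C/T (Ti); 24:G/A (Ti); 26:C/G (Tv); 28:A/C (Tv); 39:T/C (Ti); 45:A/G (Ti); 46:G/C (Tv).
Of the 10 differences, 6 transitions and 4 transversions over 47 sites: P = 6/47 = 0.127660, Q = 4/47 = 0.085106.
d = −0.5·ln(0.659574) − 0.25·ln(0.829788) = −0.5·(-0.416161) − 0.25·(-0.186585) = 0.2547.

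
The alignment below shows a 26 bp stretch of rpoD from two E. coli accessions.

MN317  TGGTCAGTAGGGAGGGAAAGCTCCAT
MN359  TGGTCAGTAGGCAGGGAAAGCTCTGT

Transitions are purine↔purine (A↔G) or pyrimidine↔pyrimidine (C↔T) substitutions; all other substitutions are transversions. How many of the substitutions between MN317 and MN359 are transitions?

2

The sequences differ at positions 12 (G/C, transversion), 24 (C/T, transition), 25 (A/G, transition).
Of the 3 differences, 2 transitions and 1 transversion, so the answer is 2.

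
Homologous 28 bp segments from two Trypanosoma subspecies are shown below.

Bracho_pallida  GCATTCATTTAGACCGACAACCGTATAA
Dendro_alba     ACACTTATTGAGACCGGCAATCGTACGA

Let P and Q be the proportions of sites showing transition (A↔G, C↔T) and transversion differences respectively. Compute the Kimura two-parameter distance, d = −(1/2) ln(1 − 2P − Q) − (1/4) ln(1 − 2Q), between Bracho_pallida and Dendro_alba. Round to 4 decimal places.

0.4022

Differing sites — 1:G/A (Ti); 4:T/C (Ti); 6:C/T (Ti); 10:T/G (Tv); 17:A/G (Ti); 21:C/T (Ti); 26:T/C (Ti); 27:A/G (Ti).
Of the 8 differences, 7 transitions and 1 transversion over 28 sites: P = 7/28 = 0.250000, Q = 1/28 = 0.035714.
d = −0.5·ln(0.464286) − 0.25·ln(0.928572) = −0.5·(-0.767255) − 0.25·(-0.074107) = 0.4022.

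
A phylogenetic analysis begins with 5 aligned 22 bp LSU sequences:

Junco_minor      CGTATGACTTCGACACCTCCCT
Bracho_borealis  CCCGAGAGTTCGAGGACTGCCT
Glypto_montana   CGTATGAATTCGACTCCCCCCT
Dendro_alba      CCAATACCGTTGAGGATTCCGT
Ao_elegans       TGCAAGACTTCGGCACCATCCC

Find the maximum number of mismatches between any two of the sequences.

17

Pairwise Hamming distances:
  Junco_minor vs Bracho_borealis: 9
  Junco_minor vs Glypto_montana: 3
  Junco_minor vs Dendro_alba: 11
  Junco_minor vs Ao_elegans: 7
  Bracho_borealis vs Glypto_montana: 10
  Bracho_borealis vs Dendro_alba: 11
  Bracho_borealis vs Ao_elegans: 11
  Glypto_montana vs Dendro_alba: 13
  Glypto_montana vs Ao_elegans: 9
  Dendro_alba vs Ao_elegans: 17
The largest is 17, between Dendro_alba and Ao_elegans.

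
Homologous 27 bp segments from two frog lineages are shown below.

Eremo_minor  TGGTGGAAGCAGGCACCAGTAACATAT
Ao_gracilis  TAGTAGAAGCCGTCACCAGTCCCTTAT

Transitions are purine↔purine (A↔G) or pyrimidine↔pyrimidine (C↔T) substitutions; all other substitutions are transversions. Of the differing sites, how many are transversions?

Mismatches occur at site 2 (G/A, transition), site 5 (G/A, transition), site 11 (A/C, transversion), site 13 (G/T, transversion), site 21 (A/C, transversion), site 22 (A/C, transversion), site 24 (A/T, transversion).
Of the 7 differences, 2 transitions and 5 transversions, so the answer is 5.

5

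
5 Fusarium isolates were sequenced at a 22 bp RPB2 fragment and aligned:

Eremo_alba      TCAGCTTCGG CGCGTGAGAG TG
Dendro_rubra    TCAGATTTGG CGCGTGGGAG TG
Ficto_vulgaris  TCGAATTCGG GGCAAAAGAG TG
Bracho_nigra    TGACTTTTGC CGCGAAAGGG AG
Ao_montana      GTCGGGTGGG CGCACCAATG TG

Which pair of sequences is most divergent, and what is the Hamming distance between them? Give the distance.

Pairwise Hamming distances:
  Eremo_alba vs Dendro_rubra: 3
  Eremo_alba vs Ficto_vulgaris: 7
  Eremo_alba vs Bracho_nigra: 9
  Eremo_alba vs Ao_montana: 11
  Dendro_rubra vs Ficto_vulgaris: 8
  Dendro_rubra vs Bracho_nigra: 9
  Dendro_rubra vs Ao_montana: 12
  Ficto_vulgaris vs Bracho_nigra: 10
  Ficto_vulgaris vs Ao_montana: 12
  Bracho_nigra vs Ao_montana: 14
The largest is 14, between Bracho_nigra and Ao_montana.

14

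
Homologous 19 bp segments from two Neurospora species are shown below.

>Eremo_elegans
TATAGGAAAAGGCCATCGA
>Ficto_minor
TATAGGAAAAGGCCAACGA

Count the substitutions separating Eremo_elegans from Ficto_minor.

1

The sequences differ at position 16 (T/A).
That gives 1 mismatch out of 19 aligned sites, so the Hamming distance is 1.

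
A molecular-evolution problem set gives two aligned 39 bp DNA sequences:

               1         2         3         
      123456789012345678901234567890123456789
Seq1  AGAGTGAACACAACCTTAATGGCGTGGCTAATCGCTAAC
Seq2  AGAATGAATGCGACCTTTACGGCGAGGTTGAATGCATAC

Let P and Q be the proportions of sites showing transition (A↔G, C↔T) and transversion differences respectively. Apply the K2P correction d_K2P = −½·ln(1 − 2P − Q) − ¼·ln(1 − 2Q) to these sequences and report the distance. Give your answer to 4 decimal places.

Mismatches occur at site 4 (G→A, transition), site 9 (C→T, transition), site 10 (A→G, transition), site 12 (A→G, transition), site 18 (A→T, transversion), site 20 (T→C, transition), site 25 (T→A, transversion), site 28 (C→T, transition), site 30 (A→G, transition), site 32 (T→A, transversion), site 33 (C→T, transition), site 36 (T→A, transversion), site 37 (A→T, transversion).
Of the 13 differences, 8 transitions and 5 transversions over 39 sites: P = 8/39 = 0.205128, Q = 5/39 = 0.128205.
d = −0.5·ln(0.461539) − 0.25·ln(0.743590) = −0.5·(-0.773189) − 0.25·(-0.296265) = 0.4607.

0.4607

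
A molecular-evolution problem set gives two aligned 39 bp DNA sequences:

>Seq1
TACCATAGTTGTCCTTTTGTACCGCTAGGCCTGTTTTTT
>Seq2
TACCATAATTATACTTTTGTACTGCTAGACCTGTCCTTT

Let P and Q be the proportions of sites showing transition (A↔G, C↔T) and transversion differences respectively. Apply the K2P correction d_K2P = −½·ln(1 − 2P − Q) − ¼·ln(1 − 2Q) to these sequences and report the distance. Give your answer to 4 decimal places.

The sequences differ at positions 8 (G/A, transition), 11 (G/A, transition), 13 (C/A, transversion), 23 (C/T, transition), 29 (G/A, transition), 35 (T/C, transition), 36 (T/C, transition).
Of the 7 differences, 6 transitions and 1 transversion over 39 sites: P = 6/39 = 0.153846, Q = 1/39 = 0.025641.
d = −0.5·ln(0.666667) − 0.25·ln(0.948718) = −0.5·(-0.405465) − 0.25·(-0.052644) = 0.2159.

0.2159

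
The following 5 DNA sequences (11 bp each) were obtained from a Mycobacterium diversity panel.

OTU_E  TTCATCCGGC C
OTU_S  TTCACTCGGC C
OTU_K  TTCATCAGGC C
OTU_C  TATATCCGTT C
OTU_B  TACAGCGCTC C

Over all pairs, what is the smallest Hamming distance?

Pairwise Hamming distances:
  OTU_E vs OTU_S: 2
  OTU_E vs OTU_K: 1
  OTU_E vs OTU_C: 4
  OTU_E vs OTU_B: 5
  OTU_S vs OTU_K: 3
  OTU_S vs OTU_C: 6
  OTU_S vs OTU_B: 6
  OTU_K vs OTU_C: 5
  OTU_K vs OTU_B: 5
  OTU_C vs OTU_B: 5
The smallest is 1, between OTU_E and OTU_K.

1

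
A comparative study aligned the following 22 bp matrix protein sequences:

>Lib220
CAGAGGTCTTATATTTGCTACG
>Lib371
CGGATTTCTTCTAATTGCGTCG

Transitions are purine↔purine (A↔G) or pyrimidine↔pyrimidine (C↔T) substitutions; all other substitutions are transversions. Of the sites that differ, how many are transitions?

1

Mismatches occur at site 2 (A/G, transition), site 5 (G/T, transversion), site 6 (G/T, transversion), site 11 (A/C, transversion), site 14 (T/A, transversion), site 19 (T/G, transversion), site 20 (A/T, transversion).
Of the 7 differences, 1 transition and 6 transversions, so the answer is 1.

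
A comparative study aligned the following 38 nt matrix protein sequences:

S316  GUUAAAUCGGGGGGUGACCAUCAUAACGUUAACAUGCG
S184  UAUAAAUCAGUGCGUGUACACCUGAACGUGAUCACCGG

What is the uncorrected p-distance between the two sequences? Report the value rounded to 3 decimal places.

Differing sites — 1:G/U; 2:U/A; 9:G/A; 11:G/U; 13:G/C; 17:A/U; 18:C/A; 21:U/C; 23:A/U; 24:U/G; 30:U/G; 32:A/U; 35:U/C; 36:G/C; 37:C/G.
There are 15 differences over 38 sites, so p = 15/38 = 0.395.

0.395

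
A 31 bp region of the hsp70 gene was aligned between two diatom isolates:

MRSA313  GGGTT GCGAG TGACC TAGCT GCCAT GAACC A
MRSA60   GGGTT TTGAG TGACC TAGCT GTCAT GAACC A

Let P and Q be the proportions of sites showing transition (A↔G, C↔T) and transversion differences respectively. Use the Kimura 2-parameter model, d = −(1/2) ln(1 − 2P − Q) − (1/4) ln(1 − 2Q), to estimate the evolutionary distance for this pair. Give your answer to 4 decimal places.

0.1046

The sequences differ at positions 6 (G/T, transversion), 7 (C/T, transition), 22 (C/T, transition).
Of the 3 differences, 2 transitions and 1 transversion over 31 sites: P = 2/31 = 0.064516, Q = 1/31 = 0.032258.
d = −0.5·ln(0.838710) − 0.25·ln(0.935484) = −0.5·(-0.175890) − 0.25·(-0.066691) = 0.1046.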